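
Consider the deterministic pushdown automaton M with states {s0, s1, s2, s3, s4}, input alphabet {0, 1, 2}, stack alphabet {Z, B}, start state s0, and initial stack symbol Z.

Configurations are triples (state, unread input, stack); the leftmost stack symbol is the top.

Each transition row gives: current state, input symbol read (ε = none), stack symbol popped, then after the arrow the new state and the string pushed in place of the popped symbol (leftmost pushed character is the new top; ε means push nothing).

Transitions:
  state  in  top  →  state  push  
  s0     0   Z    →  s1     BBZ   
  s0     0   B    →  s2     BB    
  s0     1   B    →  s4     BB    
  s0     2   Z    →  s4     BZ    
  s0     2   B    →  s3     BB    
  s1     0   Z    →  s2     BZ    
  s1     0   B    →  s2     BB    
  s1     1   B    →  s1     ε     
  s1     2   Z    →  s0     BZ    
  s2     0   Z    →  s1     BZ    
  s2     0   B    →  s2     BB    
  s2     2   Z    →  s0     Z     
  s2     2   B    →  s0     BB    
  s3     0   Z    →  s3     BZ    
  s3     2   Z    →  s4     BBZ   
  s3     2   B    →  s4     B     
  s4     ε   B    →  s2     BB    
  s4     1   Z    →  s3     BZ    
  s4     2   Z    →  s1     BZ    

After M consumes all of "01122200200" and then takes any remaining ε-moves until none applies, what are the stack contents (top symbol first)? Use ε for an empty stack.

BBBBBBBBZ

(s0, 01122200200, Z) ⊢ (s1, 1122200200, BBZ) ⊢ (s1, 122200200, BZ) ⊢ (s1, 22200200, Z) ⊢ (s0, 2200200, BZ) ⊢ (s3, 200200, BBZ) ⊢ (s4, 00200, BBZ) ⊢ (s2, 00200, BBBZ) ⊢ (s2, 0200, BBBBZ) ⊢ (s2, 200, BBBBBZ) ⊢ (s0, 00, BBBBBBZ) ⊢ (s2, 0, BBBBBBBZ) ⊢ (s2, ε, BBBBBBBBZ)
All input consumed in state s2 with stack BBBBBBBBZ.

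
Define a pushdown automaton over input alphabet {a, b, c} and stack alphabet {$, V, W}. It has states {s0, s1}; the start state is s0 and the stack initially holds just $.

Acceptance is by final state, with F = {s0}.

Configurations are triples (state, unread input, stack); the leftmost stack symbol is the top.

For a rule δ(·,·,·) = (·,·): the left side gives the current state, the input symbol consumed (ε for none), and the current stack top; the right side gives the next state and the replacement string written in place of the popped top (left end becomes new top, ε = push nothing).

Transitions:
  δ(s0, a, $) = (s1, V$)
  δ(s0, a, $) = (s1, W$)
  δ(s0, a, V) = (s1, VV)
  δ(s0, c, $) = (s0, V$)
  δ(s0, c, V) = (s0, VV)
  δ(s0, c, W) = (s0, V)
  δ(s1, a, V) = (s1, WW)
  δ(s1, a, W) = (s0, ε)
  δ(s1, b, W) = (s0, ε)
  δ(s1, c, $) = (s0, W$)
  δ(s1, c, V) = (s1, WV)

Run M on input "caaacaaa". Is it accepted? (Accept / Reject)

Accept

One accepting computation: (s0, caaacaaa, $) ⊢ (s0, aaacaaa, V$) ⊢ (s1, aacaaa, VV$) ⊢ (s1, acaaa, WWV$) ⊢ (s0, caaa, WV$) ⊢ (s0, aaa, VV$) ⊢ (s1, aa, VVV$) ⊢ (s1, a, WWVV$) ⊢ (s0, ε, WVV$)
All input consumed and state s0 ∈ F.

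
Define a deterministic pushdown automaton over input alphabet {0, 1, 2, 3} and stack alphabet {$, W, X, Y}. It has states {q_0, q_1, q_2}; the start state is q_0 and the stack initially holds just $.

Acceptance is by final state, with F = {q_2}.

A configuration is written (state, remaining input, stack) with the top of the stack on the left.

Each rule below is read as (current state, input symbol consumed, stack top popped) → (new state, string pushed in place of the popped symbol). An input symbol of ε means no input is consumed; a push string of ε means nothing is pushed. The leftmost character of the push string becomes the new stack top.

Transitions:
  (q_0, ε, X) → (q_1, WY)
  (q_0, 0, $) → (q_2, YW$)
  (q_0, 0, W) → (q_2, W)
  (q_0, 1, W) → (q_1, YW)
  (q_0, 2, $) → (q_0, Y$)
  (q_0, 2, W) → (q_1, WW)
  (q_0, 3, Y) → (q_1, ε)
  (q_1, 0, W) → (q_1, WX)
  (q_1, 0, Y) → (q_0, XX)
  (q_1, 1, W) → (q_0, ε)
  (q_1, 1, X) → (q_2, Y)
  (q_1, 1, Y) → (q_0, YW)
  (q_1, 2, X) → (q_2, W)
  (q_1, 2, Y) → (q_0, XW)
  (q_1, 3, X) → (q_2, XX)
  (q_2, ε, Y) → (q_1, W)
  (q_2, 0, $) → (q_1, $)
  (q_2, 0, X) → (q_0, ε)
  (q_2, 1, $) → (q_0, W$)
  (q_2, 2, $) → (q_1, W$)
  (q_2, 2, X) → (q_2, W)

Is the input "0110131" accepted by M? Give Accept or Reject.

(q_0, 0110131, $) ⊢ (q_2, 110131, YW$) ⊢ (q_1, 110131, WW$) ⊢ (q_0, 10131, W$) ⊢ (q_1, 0131, YW$) ⊢ (q_0, 131, XXW$) ⊢ (q_1, 131, WYXW$) ⊢ (q_0, 31, YXW$) ⊢ (q_1, 1, XW$) ⊢ (q_2, ε, YW$)
All input consumed; state q_2 ∈ F.

Accept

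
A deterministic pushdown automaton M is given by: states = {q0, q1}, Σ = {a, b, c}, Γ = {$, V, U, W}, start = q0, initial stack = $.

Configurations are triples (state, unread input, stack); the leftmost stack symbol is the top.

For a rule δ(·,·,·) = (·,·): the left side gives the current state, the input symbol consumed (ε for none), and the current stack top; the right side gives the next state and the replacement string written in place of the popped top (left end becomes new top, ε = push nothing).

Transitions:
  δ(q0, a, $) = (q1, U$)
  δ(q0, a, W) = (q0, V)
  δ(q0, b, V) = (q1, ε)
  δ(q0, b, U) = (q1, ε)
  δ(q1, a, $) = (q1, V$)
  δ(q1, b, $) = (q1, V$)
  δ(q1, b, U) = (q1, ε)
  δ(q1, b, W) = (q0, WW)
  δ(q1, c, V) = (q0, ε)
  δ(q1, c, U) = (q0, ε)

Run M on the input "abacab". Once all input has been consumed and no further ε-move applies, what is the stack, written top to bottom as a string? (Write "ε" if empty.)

$

(q0, abacab, $) ⊢ (q1, bacab, U$) ⊢ (q1, acab, $) ⊢ (q1, cab, V$) ⊢ (q0, ab, $) ⊢ (q1, b, U$) ⊢ (q1, ε, $)
All input consumed in state q1 with stack $.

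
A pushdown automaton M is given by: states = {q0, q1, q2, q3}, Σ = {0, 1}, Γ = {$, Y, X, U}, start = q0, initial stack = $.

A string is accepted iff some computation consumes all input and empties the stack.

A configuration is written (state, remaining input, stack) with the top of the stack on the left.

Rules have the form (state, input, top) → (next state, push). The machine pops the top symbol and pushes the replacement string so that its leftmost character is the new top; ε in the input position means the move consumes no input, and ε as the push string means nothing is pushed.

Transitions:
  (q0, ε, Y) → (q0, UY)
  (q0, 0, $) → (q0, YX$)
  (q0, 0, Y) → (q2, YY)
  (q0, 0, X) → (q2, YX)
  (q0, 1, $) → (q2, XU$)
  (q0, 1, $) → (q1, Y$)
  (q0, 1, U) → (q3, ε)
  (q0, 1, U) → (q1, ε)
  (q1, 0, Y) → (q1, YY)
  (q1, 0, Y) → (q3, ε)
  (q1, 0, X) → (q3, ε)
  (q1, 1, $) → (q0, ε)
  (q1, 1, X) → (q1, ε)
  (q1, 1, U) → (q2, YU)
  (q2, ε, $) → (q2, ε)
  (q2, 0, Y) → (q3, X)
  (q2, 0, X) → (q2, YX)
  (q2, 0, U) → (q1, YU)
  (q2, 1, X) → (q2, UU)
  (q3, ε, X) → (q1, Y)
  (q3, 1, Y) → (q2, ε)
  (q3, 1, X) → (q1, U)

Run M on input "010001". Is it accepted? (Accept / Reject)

One accepting computation: (q0, 010001, $) ⊢ (q0, 10001, YX$) ⊢ (q0, 10001, UYX$) ⊢ (q1, 0001, YX$) ⊢ (q3, 001, X$) ⊢ (q1, 001, Y$) ⊢ (q1, 01, YY$) ⊢ (q3, 1, Y$) ⊢ (q2, ε, $) ⊢ (q2, ε, ε)
All input consumed and the stack is empty.

Accept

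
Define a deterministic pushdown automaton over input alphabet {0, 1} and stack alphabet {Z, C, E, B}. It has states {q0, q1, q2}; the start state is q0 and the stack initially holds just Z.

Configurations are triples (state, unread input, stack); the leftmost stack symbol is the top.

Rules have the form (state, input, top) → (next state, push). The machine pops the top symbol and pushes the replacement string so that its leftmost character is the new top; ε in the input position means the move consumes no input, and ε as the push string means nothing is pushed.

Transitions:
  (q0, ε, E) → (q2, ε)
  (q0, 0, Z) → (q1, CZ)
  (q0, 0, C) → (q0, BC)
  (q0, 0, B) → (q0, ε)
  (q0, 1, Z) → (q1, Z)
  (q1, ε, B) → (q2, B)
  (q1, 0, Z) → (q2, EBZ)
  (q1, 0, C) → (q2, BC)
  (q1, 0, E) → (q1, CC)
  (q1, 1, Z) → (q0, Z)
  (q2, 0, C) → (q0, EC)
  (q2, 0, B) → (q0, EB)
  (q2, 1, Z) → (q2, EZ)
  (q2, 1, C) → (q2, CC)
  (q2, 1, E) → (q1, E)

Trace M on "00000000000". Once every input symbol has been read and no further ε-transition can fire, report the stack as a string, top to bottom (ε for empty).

(q0, 00000000000, Z) ⊢ (q1, 0000000000, CZ) ⊢ (q2, 000000000, BCZ) ⊢ (q0, 00000000, EBCZ) ⊢ (q2, 00000000, BCZ) ⊢ (q0, 0000000, EBCZ) ⊢ (q2, 0000000, BCZ) ⊢ (q0, 000000, EBCZ) ⊢ (q2, 000000, BCZ) ⊢ (q0, 00000, EBCZ) ⊢ (q2, 00000, BCZ) ⊢ (q0, 0000, EBCZ) ⊢ (q2, 0000, BCZ) ⊢ (q0, 000, EBCZ) ⊢ (q2, 000, BCZ) ⊢ (q0, 00, EBCZ) ⊢ (q2, 00, BCZ) ⊢ (q0, 0, EBCZ) ⊢ (q2, 0, BCZ) ⊢ (q0, ε, EBCZ) ⊢ (q2, ε, BCZ)
All input consumed in state q2 with stack BCZ.

BCZ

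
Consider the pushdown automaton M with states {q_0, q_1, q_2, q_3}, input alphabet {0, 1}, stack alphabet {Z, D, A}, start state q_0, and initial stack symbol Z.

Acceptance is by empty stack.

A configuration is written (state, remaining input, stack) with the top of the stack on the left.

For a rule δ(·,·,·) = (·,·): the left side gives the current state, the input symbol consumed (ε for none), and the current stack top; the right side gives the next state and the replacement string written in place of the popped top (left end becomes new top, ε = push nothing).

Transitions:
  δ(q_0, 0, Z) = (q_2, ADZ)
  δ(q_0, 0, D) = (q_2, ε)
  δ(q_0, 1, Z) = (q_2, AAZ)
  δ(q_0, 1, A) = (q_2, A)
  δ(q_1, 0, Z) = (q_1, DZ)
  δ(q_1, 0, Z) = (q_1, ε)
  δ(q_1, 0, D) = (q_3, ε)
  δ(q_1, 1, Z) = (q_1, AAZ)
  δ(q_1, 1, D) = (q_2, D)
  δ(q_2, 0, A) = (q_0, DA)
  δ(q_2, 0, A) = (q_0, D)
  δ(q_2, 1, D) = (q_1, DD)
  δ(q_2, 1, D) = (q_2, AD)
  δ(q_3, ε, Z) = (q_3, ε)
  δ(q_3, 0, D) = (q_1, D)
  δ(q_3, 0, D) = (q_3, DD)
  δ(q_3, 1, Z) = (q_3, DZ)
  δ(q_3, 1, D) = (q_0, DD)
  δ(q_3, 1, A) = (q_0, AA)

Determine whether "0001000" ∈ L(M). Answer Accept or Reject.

Accept

One accepting computation: (q_0, 0001000, Z) ⊢ (q_2, 001000, ADZ) ⊢ (q_0, 01000, DDZ) ⊢ (q_2, 1000, DZ) ⊢ (q_1, 000, DDZ) ⊢ (q_3, 00, DZ) ⊢ (q_1, 0, DZ) ⊢ (q_3, ε, Z) ⊢ (q_3, ε, ε)
All input consumed and the stack is empty.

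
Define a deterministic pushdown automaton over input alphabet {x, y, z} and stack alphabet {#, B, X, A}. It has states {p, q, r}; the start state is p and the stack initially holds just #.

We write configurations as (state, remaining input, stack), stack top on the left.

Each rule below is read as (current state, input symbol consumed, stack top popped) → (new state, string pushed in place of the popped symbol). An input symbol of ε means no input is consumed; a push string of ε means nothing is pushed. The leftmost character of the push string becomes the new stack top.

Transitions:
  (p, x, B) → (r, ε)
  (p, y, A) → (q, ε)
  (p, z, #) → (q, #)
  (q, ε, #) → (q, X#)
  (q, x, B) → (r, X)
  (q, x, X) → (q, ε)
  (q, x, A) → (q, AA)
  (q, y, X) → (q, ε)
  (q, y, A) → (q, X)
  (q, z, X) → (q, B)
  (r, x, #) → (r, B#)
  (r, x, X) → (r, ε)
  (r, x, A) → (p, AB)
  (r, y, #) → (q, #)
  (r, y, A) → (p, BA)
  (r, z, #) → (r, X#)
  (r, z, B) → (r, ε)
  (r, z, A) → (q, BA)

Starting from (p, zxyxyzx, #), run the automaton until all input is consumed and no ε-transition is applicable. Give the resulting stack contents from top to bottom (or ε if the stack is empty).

(p, zxyxyzx, #)
  read z, top #: go to q, push # → (q, xyxyzx, #)
  ε-move, top #: go to q, push X# → (q, xyxyzx, X#)
  read x, top X: go to q, push ε → (q, yxyzx, #)
  ε-move, top #: go to q, push X# → (q, yxyzx, X#)
  read y, top X: go to q, push ε → (q, xyzx, #)
  ε-move, top #: go to q, push X# → (q, xyzx, X#)
  read x, top X: go to q, push ε → (q, yzx, #)
  ε-move, top #: go to q, push X# → (q, yzx, X#)
  read y, top X: go to q, push ε → (q, zx, #)
  ε-move, top #: go to q, push X# → (q, zx, X#)
  read z, top X: go to q, push B → (q, x, B#)
  read x, top B: go to r, push X → (r, ε, X#)
All input consumed in state r with stack X#.

X#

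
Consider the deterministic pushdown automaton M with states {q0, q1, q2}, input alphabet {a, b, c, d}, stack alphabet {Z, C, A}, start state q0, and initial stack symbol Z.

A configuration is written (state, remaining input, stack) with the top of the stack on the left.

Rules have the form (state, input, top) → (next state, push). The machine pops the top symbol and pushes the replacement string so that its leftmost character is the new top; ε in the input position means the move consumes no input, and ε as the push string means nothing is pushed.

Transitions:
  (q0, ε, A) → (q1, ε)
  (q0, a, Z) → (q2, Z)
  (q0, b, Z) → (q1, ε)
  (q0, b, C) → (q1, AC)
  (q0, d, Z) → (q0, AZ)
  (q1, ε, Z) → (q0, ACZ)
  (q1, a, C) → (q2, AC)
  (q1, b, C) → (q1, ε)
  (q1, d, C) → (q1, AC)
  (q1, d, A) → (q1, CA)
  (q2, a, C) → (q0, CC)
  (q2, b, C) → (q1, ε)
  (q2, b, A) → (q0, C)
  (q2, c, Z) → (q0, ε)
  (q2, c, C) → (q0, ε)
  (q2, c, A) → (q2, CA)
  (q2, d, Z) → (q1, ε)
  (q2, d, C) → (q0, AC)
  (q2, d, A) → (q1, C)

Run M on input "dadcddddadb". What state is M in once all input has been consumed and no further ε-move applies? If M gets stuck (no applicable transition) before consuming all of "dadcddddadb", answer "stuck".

stuck

(q0, dadcddddadb, Z)
  read d, top Z: go to q0, push AZ → (q0, adcddddadb, AZ)
  ε-move, top A: go to q1, push ε → (q1, adcddddadb, Z)
  ε-move, top Z: go to q0, push ACZ → (q0, adcddddadb, ACZ)
  ε-move, top A: go to q1, push ε → (q1, adcddddadb, CZ)
  read a, top C: go to q2, push AC → (q2, dcddddadb, ACZ)
  read d, top A: go to q1, push C → (q1, cddddadb, CCZ)
No transition for (q1, c, top C); M blocks with input cddddadb remaining.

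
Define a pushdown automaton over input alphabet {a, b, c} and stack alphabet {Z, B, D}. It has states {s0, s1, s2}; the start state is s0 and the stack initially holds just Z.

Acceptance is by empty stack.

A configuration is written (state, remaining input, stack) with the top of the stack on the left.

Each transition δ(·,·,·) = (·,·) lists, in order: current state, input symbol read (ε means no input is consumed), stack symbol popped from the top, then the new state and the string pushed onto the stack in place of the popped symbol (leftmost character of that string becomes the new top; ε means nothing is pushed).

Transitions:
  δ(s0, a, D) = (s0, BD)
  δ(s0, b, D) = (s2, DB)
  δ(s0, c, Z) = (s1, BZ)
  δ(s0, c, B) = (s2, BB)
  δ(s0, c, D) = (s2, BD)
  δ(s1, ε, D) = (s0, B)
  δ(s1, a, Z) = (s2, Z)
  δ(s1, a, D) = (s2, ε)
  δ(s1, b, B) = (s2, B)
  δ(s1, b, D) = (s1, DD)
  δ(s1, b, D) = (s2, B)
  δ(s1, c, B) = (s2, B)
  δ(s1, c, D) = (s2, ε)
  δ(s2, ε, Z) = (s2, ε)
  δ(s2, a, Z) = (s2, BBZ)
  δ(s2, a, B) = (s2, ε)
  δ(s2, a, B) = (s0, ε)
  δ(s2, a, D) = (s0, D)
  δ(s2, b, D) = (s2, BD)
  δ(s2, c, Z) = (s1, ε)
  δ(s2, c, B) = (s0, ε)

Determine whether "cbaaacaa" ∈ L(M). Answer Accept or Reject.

One accepting computation: (s0, cbaaacaa, Z) ⊢ (s1, baaacaa, BZ) ⊢ (s2, aaacaa, BZ) ⊢ (s2, aacaa, Z) ⊢ (s2, acaa, BBZ) ⊢ (s0, caa, BZ) ⊢ (s2, aa, BBZ) ⊢ (s2, a, BZ) ⊢ (s2, ε, Z) ⊢ (s2, ε, ε)
All input consumed and the stack is empty.

Accept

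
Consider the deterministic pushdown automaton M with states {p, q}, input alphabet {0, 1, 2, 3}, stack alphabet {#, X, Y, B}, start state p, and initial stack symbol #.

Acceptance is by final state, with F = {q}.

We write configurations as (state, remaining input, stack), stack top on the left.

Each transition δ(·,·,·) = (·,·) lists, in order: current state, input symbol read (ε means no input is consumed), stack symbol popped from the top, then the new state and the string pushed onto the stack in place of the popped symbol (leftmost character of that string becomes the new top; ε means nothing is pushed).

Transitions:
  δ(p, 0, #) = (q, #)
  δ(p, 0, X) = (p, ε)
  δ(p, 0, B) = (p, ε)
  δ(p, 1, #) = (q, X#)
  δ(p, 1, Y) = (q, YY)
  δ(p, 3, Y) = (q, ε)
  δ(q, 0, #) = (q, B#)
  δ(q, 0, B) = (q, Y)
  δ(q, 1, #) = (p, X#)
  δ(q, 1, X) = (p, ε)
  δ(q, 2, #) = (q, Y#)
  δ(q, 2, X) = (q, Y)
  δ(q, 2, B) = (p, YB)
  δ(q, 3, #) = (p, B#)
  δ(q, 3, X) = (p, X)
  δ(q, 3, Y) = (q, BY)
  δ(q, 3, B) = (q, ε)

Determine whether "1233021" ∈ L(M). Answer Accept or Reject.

Reject

(p, 1233021, #)
  read 1, top #: go to q, push X# → (q, 233021, X#)
  read 2, top X: go to q, push Y → (q, 33021, Y#)
  read 3, top Y: go to q, push BY → (q, 3021, BY#)
  read 3, top B: go to q, push ε → (q, 021, Y#)
No transition applies at (q, 021, Y#); input not fully consumed.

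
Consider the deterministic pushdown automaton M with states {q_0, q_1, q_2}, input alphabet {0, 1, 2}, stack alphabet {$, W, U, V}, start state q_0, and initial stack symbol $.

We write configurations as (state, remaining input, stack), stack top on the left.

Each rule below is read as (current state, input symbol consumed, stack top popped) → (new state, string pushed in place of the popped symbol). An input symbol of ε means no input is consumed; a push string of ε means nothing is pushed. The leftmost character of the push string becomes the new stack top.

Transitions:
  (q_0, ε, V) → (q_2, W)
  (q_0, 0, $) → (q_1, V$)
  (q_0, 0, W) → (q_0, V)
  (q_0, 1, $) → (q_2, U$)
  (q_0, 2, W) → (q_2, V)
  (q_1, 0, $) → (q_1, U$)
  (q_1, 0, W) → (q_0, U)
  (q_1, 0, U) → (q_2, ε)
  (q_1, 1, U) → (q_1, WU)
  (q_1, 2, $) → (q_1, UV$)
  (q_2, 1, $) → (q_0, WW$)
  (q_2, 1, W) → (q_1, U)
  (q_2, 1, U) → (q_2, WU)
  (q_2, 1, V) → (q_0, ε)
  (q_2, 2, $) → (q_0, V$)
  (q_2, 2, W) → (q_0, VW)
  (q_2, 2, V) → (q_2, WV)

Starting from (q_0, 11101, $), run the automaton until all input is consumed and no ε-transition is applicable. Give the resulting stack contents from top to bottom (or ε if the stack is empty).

WU$

(q_0, 11101, $) ⊢ (q_2, 1101, U$) ⊢ (q_2, 101, WU$) ⊢ (q_1, 01, UU$) ⊢ (q_2, 1, U$) ⊢ (q_2, ε, WU$)
All input consumed in state q_2 with stack WU$.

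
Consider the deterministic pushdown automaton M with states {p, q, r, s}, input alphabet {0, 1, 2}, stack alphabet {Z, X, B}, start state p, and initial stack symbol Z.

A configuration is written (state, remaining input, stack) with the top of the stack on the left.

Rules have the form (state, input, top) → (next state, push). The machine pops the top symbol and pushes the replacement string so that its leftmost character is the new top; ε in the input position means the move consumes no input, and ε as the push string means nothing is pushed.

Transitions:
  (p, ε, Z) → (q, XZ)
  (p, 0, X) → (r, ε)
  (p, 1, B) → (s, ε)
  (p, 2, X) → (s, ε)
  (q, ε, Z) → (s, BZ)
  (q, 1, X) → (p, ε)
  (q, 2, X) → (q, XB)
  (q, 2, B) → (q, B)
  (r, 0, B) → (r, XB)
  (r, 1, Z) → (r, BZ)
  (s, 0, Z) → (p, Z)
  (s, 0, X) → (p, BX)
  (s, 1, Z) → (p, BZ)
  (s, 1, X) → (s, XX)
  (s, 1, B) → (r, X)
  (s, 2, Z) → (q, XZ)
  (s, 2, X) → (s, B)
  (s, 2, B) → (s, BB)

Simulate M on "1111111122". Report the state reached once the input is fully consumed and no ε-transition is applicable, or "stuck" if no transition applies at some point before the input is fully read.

q

(p, 1111111122, Z) ⊢ (q, 1111111122, XZ) ⊢ (p, 111111122, Z) ⊢ (q, 111111122, XZ) ⊢ (p, 11111122, Z) ⊢ (q, 11111122, XZ) ⊢ (p, 1111122, Z) ⊢ (q, 1111122, XZ) ⊢ (p, 111122, Z) ⊢ (q, 111122, XZ) ⊢ (p, 11122, Z) ⊢ (q, 11122, XZ) ⊢ (p, 1122, Z) ⊢ (q, 1122, XZ) ⊢ (p, 122, Z) ⊢ (q, 122, XZ) ⊢ (p, 22, Z) ⊢ (q, 22, XZ) ⊢ (q, 2, XBZ) ⊢ (q, ε, XBBZ)
All input consumed; M is in state q.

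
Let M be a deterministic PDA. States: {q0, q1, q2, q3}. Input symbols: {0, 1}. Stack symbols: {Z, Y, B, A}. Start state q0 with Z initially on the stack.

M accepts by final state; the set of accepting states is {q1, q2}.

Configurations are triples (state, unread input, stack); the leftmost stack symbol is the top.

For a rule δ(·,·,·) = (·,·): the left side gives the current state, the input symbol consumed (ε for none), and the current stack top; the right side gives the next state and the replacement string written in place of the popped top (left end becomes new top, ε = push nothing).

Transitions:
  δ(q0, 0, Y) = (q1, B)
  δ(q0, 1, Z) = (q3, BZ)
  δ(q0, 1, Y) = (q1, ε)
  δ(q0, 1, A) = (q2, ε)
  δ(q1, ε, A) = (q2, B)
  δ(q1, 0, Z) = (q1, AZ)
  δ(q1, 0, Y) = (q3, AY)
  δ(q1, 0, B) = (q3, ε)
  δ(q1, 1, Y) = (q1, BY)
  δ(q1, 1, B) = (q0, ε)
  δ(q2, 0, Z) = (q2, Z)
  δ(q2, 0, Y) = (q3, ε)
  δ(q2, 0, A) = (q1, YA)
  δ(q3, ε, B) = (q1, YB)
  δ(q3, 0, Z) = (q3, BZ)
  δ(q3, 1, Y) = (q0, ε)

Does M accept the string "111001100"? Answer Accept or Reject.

Accept

(q0, 111001100, Z)
  read 1, top Z: go to q3, push BZ → (q3, 11001100, BZ)
  ε-move, top B: go to q1, push YB → (q1, 11001100, YBZ)
  read 1, top Y: go to q1, push BY → (q1, 1001100, BYBZ)
  read 1, top B: go to q0, push ε → (q0, 001100, YBZ)
  read 0, top Y: go to q1, push B → (q1, 01100, BBZ)
  read 0, top B: go to q3, push ε → (q3, 1100, BZ)
  ε-move, top B: go to q1, push YB → (q1, 1100, YBZ)
  read 1, top Y: go to q1, push BY → (q1, 100, BYBZ)
  read 1, top B: go to q0, push ε → (q0, 00, YBZ)
  read 0, top Y: go to q1, push B → (q1, 0, BBZ)
  read 0, top B: go to q3, push ε → (q3, ε, BZ)
  ε-move, top B: go to q1, push YB → (q1, ε, YBZ)
All input consumed; state q1 ∈ F.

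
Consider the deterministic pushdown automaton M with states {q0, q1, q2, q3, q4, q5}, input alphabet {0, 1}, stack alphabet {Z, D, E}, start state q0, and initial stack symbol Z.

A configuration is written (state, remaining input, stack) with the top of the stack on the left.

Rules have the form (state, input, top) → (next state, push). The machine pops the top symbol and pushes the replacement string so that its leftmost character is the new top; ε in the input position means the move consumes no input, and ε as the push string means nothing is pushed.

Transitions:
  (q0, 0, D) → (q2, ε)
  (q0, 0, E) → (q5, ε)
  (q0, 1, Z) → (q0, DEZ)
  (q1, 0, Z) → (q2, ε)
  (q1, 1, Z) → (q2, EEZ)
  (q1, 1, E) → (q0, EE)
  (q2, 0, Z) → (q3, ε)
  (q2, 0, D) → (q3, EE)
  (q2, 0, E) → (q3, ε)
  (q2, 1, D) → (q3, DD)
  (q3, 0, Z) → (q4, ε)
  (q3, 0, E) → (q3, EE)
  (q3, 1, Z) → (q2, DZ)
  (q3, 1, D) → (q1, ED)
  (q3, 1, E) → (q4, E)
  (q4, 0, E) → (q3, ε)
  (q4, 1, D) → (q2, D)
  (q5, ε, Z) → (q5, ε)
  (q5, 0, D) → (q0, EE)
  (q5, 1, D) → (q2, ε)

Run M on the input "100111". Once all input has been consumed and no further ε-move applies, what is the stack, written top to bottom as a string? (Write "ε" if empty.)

EDDZ

(q0, 100111, Z) ⊢ (q0, 00111, DEZ) ⊢ (q2, 0111, EZ) ⊢ (q3, 111, Z) ⊢ (q2, 11, DZ) ⊢ (q3, 1, DDZ) ⊢ (q1, ε, EDDZ)
All input consumed in state q1 with stack EDDZ.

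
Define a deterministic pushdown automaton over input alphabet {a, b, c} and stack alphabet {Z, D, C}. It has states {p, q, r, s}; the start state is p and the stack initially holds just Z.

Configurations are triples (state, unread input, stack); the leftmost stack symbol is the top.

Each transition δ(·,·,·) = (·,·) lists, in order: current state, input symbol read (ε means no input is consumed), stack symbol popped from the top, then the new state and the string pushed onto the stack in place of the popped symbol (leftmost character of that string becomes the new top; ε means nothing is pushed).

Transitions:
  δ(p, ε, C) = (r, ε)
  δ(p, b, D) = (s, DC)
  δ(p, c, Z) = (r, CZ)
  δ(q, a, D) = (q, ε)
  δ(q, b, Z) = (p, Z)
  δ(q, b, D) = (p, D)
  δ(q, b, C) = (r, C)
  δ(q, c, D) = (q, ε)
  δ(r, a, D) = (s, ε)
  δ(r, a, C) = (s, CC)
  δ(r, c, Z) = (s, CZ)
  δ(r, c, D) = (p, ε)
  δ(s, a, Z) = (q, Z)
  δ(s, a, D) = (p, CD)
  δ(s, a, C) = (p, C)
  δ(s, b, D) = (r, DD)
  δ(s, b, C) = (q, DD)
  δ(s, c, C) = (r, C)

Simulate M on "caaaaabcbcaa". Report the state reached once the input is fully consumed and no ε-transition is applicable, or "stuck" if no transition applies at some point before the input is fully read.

stuck

(p, caaaaabcbcaa, Z) ⊢ (r, aaaaabcbcaa, CZ) ⊢ (s, aaaabcbcaa, CCZ) ⊢ (p, aaabcbcaa, CCZ) ⊢ (r, aaabcbcaa, CZ) ⊢ (s, aabcbcaa, CCZ) ⊢ (p, abcbcaa, CCZ) ⊢ (r, abcbcaa, CZ) ⊢ (s, bcbcaa, CCZ) ⊢ (q, cbcaa, DDCZ) ⊢ (q, bcaa, DCZ) ⊢ (p, caa, DCZ)
No transition for (p, c, top D); M blocks with input caa remaining.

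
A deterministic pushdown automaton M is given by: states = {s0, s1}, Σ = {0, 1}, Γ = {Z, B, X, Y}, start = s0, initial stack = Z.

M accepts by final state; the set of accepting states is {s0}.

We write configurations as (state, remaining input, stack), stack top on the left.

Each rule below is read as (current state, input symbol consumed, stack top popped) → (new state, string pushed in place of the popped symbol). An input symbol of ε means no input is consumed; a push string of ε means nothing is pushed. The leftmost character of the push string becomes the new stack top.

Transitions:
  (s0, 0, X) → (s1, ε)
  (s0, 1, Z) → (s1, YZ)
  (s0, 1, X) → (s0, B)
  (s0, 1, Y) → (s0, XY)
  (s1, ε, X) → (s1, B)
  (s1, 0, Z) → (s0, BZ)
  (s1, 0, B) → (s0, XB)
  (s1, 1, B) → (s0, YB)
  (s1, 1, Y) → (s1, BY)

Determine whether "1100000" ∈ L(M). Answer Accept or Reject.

Accept

(s0, 1100000, Z)
  read 1, top Z: go to s1, push YZ → (s1, 100000, YZ)
  read 1, top Y: go to s1, push BY → (s1, 00000, BYZ)
  read 0, top B: go to s0, push XB → (s0, 0000, XBYZ)
  read 0, top X: go to s1, push ε → (s1, 000, BYZ)
  read 0, top B: go to s0, push XB → (s0, 00, XBYZ)
  read 0, top X: go to s1, push ε → (s1, 0, BYZ)
  read 0, top B: go to s0, push XB → (s0, ε, XBYZ)
All input consumed; state s0 ∈ F.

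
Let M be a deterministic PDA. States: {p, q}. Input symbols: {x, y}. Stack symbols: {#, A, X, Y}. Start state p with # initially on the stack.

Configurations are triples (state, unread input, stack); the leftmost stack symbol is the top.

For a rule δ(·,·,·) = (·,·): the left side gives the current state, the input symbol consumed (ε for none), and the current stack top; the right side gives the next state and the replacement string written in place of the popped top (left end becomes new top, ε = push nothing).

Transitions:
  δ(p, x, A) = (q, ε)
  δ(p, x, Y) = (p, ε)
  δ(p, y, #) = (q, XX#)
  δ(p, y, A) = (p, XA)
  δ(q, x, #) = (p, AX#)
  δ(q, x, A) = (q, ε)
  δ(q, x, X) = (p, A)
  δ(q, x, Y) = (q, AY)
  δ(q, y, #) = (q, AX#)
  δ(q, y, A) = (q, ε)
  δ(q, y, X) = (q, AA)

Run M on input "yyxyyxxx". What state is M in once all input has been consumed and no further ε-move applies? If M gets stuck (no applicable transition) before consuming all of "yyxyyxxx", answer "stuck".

(p, yyxyyxxx, #) ⊢ (q, yxyyxxx, XX#) ⊢ (q, xyyxxx, AAX#) ⊢ (q, yyxxx, AX#) ⊢ (q, yxxx, X#) ⊢ (q, xxx, AA#) ⊢ (q, xx, A#) ⊢ (q, x, #) ⊢ (p, ε, AX#)
All input consumed; M is in state p.

p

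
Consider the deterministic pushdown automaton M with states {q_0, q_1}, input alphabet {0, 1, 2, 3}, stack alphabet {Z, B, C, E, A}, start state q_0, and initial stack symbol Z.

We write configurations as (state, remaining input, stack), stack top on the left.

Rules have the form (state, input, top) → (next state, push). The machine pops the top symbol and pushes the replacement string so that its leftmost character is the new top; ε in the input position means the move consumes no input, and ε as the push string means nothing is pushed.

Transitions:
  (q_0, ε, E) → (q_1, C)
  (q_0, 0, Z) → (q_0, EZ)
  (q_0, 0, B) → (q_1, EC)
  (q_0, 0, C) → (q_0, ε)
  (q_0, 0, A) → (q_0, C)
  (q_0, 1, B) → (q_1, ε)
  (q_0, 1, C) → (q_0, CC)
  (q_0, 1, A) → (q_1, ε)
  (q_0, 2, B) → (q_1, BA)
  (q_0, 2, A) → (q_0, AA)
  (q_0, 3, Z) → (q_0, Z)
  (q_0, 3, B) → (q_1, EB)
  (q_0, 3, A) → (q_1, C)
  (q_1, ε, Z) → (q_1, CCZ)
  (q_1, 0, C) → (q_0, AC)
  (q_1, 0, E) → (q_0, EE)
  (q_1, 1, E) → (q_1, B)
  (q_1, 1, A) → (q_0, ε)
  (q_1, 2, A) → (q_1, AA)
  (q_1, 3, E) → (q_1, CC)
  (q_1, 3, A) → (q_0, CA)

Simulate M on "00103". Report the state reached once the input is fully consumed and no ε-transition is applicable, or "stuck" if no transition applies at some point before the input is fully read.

(q_0, 00103, Z) ⊢ (q_0, 0103, EZ) ⊢ (q_1, 0103, CZ) ⊢ (q_0, 103, ACZ) ⊢ (q_1, 03, CZ) ⊢ (q_0, 3, ACZ) ⊢ (q_1, ε, CCZ)
All input consumed; M is in state q_1.

q_1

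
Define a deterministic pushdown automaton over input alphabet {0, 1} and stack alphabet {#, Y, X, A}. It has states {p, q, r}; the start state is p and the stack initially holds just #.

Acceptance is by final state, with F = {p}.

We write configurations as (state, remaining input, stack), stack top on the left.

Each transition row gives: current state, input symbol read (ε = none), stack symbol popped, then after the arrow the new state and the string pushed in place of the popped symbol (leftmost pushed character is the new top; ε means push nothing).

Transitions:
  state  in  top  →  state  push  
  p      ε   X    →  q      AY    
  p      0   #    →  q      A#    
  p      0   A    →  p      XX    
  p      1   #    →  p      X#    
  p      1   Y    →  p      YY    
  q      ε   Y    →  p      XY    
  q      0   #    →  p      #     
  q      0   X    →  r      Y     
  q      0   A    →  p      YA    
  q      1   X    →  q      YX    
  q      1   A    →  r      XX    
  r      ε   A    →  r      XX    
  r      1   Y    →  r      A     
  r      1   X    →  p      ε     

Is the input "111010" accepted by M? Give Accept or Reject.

Reject

(p, 111010, #) ⊢ (p, 11010, X#) ⊢ (q, 11010, AY#) ⊢ (r, 1010, XXY#) ⊢ (p, 010, XY#) ⊢ (q, 010, AYY#) ⊢ (p, 10, YAYY#) ⊢ (p, 0, YYAYY#)
No transition applies at (p, 0, YYAYY#); input not fully consumed.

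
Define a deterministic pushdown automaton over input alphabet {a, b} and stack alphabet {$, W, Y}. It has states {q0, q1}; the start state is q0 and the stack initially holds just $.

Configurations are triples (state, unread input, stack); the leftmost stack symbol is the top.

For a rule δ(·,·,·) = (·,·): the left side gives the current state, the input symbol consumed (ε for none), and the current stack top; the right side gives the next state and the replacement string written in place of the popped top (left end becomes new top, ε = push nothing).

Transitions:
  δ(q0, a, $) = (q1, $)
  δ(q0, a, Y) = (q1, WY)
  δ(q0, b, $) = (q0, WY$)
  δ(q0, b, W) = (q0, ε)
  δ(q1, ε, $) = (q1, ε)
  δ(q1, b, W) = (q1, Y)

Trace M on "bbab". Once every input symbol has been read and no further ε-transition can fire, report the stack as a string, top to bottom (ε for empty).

(q0, bbab, $)
  read b, top $: go to q0, push WY$ → (q0, bab, WY$)
  read b, top W: go to q0, push ε → (q0, ab, Y$)
  read a, top Y: go to q1, push WY → (q1, b, WY$)
  read b, top W: go to q1, push Y → (q1, ε, YY$)
All input consumed in state q1 with stack YY$.

YY$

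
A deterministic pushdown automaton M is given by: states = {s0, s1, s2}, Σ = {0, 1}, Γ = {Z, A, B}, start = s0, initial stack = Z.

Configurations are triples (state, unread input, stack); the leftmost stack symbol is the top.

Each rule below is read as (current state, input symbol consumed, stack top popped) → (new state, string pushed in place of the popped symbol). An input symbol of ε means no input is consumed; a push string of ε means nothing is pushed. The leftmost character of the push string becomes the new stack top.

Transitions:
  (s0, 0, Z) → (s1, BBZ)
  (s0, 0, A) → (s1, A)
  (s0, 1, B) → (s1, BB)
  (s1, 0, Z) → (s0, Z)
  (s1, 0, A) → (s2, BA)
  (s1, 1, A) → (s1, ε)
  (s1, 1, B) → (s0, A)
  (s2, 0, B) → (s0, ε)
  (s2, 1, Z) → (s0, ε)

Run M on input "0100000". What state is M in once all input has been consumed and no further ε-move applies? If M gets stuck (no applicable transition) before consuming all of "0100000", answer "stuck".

(s0, 0100000, Z) ⊢ (s1, 100000, BBZ) ⊢ (s0, 00000, ABZ) ⊢ (s1, 0000, ABZ) ⊢ (s2, 000, BABZ) ⊢ (s0, 00, ABZ) ⊢ (s1, 0, ABZ) ⊢ (s2, ε, BABZ)
All input consumed; M is in state s2.

s2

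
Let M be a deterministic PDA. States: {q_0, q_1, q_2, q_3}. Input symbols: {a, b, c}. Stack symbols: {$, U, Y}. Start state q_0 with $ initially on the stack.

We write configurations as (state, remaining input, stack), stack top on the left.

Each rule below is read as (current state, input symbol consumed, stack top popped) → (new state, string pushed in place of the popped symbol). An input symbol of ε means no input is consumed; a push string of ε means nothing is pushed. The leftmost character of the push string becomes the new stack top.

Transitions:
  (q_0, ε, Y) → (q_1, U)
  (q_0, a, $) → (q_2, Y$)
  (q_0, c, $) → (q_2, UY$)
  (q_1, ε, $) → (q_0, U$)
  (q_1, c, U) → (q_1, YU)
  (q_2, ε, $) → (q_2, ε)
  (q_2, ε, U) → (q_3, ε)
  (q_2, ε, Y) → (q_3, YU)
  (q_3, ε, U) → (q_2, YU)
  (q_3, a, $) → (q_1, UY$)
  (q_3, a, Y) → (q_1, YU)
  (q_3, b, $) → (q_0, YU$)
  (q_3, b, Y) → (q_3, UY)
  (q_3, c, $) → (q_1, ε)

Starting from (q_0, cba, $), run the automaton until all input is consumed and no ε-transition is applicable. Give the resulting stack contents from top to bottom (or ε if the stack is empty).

(q_0, cba, $)
  read c, top $: go to q_2, push UY$ → (q_2, ba, UY$)
  ε-move, top U: go to q_3, push ε → (q_3, ba, Y$)
  read b, top Y: go to q_3, push UY → (q_3, a, UY$)
  ε-move, top U: go to q_2, push YU → (q_2, a, YUY$)
  ε-move, top Y: go to q_3, push YU → (q_3, a, YUUY$)
  read a, top Y: go to q_1, push YU → (q_1, ε, YUUUY$)
All input consumed in state q_1 with stack YUUUY$.

YUUUY$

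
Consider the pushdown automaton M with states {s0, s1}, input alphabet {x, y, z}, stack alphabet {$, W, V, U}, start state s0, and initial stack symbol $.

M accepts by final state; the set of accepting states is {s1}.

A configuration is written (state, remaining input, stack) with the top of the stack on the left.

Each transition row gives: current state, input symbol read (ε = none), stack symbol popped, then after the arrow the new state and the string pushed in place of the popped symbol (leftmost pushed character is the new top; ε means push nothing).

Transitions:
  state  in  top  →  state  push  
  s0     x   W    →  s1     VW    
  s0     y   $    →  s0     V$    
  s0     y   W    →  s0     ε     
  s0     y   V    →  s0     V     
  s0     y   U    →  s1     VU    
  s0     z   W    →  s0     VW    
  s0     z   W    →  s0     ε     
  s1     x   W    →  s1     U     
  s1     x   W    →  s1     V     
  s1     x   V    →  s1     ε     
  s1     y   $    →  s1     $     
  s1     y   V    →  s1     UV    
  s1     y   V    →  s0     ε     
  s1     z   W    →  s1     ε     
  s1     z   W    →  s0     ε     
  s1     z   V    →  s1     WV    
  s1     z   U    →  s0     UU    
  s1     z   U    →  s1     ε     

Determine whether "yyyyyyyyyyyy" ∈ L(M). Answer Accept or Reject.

No computation consumes all input and reaches a final state.

Reject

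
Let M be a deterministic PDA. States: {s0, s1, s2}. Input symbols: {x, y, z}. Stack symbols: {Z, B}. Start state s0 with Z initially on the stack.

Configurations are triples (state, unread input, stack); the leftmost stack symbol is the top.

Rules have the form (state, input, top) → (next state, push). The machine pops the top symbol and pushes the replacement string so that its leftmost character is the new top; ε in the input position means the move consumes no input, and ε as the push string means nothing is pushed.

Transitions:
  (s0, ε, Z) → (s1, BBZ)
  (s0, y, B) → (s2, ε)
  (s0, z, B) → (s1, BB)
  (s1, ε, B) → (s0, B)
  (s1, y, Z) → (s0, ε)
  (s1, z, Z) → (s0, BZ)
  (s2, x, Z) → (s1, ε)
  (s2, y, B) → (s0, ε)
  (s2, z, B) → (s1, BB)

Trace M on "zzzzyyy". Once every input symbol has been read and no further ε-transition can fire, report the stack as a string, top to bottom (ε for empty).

(s0, zzzzyyy, Z)
  ε-move, top Z: go to s1, push BBZ → (s1, zzzzyyy, BBZ)
  ε-move, top B: go to s0, push B → (s0, zzzzyyy, BBZ)
  read z, top B: go to s1, push BB → (s1, zzzyyy, BBBZ)
  ε-move, top B: go to s0, push B → (s0, zzzyyy, BBBZ)
  read z, top B: go to s1, push BB → (s1, zzyyy, BBBBZ)
  ε-move, top B: go to s0, push B → (s0, zzyyy, BBBBZ)
  read z, top B: go to s1, push BB → (s1, zyyy, BBBBBZ)
  ε-move, top B: go to s0, push B → (s0, zyyy, BBBBBZ)
  read z, top B: go to s1, push BB → (s1, yyy, BBBBBBZ)
  ε-move, top B: go to s0, push B → (s0, yyy, BBBBBBZ)
  read y, top B: go to s2, push ε → (s2, yy, BBBBBZ)
  read y, top B: go to s0, push ε → (s0, y, BBBBZ)
  read y, top B: go to s2, push ε → (s2, ε, BBBZ)
All input consumed in state s2 with stack BBBZ.

BBBZ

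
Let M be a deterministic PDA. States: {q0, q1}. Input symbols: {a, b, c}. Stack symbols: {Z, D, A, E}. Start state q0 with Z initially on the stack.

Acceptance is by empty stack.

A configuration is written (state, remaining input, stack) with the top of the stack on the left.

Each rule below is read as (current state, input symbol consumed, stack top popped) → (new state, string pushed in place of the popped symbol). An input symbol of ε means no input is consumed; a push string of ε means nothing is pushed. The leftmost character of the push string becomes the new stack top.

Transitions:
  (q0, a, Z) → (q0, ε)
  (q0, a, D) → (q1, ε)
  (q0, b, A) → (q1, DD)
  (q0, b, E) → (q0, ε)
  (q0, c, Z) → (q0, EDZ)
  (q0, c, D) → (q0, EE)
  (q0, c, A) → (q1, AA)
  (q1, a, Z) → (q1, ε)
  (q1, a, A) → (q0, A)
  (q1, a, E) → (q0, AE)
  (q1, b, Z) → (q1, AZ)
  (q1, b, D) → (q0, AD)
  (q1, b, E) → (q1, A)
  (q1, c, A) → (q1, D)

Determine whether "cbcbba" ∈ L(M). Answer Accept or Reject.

Accept

(q0, cbcbba, Z)
  read c, top Z: go to q0, push EDZ → (q0, bcbba, EDZ)
  read b, top E: go to q0, push ε → (q0, cbba, DZ)
  read c, top D: go to q0, push EE → (q0, bba, EEZ)
  read b, top E: go to q0, push ε → (q0, ba, EZ)
  read b, top E: go to q0, push ε → (q0, a, Z)
  read a, top Z: go to q0, push ε → (q0, ε, ε)
All input consumed and the stack is empty.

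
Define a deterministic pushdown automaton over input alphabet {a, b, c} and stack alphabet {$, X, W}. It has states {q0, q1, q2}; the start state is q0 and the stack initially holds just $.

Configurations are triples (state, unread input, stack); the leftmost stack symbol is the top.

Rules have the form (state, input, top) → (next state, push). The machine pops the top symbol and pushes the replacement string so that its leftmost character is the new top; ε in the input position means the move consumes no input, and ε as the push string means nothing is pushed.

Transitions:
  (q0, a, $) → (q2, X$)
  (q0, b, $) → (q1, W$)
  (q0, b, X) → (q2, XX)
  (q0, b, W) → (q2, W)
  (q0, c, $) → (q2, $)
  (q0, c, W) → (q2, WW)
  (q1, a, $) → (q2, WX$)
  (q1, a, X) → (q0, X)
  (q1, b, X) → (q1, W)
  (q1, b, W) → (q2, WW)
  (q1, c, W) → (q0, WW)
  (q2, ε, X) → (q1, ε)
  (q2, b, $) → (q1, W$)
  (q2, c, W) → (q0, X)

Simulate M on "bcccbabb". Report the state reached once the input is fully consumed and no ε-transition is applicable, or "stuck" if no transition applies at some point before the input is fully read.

q1

(q0, bcccbabb, $) ⊢ (q1, cccbabb, W$) ⊢ (q0, ccbabb, WW$) ⊢ (q2, cbabb, WWW$) ⊢ (q0, babb, XWW$) ⊢ (q2, abb, XXWW$) ⊢ (q1, abb, XWW$) ⊢ (q0, bb, XWW$) ⊢ (q2, b, XXWW$) ⊢ (q1, b, XWW$) ⊢ (q1, ε, WWW$)
All input consumed; M is in state q1.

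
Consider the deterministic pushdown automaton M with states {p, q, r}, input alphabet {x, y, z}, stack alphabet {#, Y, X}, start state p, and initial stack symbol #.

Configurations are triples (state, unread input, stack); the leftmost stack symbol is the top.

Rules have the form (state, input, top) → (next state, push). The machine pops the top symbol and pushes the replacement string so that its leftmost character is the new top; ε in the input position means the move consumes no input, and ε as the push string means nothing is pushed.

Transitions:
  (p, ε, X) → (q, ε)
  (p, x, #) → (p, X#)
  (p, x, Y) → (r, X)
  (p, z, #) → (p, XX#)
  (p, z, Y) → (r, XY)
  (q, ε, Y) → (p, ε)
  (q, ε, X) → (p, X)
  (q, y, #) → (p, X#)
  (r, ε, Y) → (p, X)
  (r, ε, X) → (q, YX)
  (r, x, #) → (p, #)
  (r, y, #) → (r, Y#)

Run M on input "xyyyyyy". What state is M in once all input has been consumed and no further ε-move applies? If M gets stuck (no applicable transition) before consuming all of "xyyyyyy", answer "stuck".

q

(p, xyyyyyy, #)
  read x, top #: go to p, push X# → (p, yyyyyy, X#)
  ε-move, top X: go to q, push ε → (q, yyyyyy, #)
  read y, top #: go to p, push X# → (p, yyyyy, X#)
  ε-move, top X: go to q, push ε → (q, yyyyy, #)
  read y, top #: go to p, push X# → (p, yyyy, X#)
  ε-move, top X: go to q, push ε → (q, yyyy, #)
  read y, top #: go to p, push X# → (p, yyy, X#)
  ε-move, top X: go to q, push ε → (q, yyy, #)
  read y, top #: go to p, push X# → (p, yy, X#)
  ε-move, top X: go to q, push ε → (q, yy, #)
  read y, top #: go to p, push X# → (p, y, X#)
  ε-move, top X: go to q, push ε → (q, y, #)
  read y, top #: go to p, push X# → (p, ε, X#)
  ε-move, top X: go to q, push ε → (q, ε, #)
All input consumed; M is in state q.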